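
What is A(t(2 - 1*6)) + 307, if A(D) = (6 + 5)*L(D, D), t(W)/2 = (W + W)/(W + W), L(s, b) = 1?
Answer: 318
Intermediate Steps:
t(W) = 2 (t(W) = 2*((W + W)/(W + W)) = 2*((2*W)/((2*W))) = 2*((2*W)*(1/(2*W))) = 2*1 = 2)
A(D) = 11 (A(D) = (6 + 5)*1 = 11*1 = 11)
A(t(2 - 1*6)) + 307 = 11 + 307 = 318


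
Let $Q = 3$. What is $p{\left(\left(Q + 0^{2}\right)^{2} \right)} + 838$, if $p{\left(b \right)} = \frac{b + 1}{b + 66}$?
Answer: $\frac{12572}{15} \approx 838.13$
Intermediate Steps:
$p{\left(b \right)} = \frac{1 + b}{66 + b}$
$p{\left(\left(Q + 0^{2}\right)^{2} \right)} + 838 = \frac{1 + \left(3 + 0^{2}\right)^{2}}{66 + \left(3 + 0^{2}\right)^{2}} + 838 = \frac{1 + \left(3 + 0\right)^{2}}{66 + \left(3 + 0\right)^{2}} + 838 = \frac{1 + 3^{2}}{66 + 3^{2}} + 838 = \frac{1 + 9}{66 + 9} + 838 = \frac{1}{75} \cdot 10 + 838 = \frac{2}{15} + 838 = \frac{12572}{15}$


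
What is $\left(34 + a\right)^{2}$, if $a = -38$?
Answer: $16$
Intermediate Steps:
$\left(34 + a\right)^{2} = \left(34 - 38\right)^{2} = \left(-4\right)^{2} = 16$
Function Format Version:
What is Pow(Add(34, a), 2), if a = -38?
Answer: 16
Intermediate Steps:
Pow(Add(34, a), 2) = Pow(Add(34, -38), 2) = Pow(-4, 2) = 16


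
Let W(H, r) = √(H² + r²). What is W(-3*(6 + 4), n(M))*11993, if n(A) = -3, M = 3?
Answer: 35979*√101 ≈ 3.6158e+5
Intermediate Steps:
W(-3*(6 + 4), n(M))*11993 = √((-3*(6 + 4))² + (-3)²)*11993 = √((-3*10)² + 9)*11993 = √((-30)² + 9)*11993 = √(900 + 9)*11993 = √909*11993 = (3*√101)*11993 = 35979*√101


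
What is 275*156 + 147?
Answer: 43047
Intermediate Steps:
275*156 + 147 = 42900 + 147 = 43047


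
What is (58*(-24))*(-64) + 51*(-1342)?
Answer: 20646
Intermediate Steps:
(58*(-24))*(-64) + 51*(-1342) = -1392*(-64) - 68442 = 89088 - 68442 = 20646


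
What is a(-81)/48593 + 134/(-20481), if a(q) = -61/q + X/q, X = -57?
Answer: -175003888/26871297291 ≈ -0.0065127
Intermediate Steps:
a(q) = -118/q (a(q) = -61/q - 57/q = -118/q)
a(-81)/48593 + 134/(-20481) = -118/(-81)/48593 + 134/(-20481) = -118*(-1/81)*(1/48593) + 134*(-1/20481) = (118/81)*(1/48593) - 134/20481 = 118/3936033 - 134/20481 = -175003888/26871297291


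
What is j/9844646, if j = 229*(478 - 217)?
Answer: 59769/9844646 ≈ 0.0060712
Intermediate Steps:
j = 59769 (j = 229*261 = 59769)
j/9844646 = 59769/9844646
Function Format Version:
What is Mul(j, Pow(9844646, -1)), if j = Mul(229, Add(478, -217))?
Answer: Rational(59769, 9844646) ≈ 0.0060712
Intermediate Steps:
j = 59769 (j = Mul(229, 261) = 59769)
Mul(j, Pow(9844646, -1)) = Mul(59769, Pow(9844646, -1)) = Mul(59769, Rational(1, 9844646)) = Rational(59769, 9844646)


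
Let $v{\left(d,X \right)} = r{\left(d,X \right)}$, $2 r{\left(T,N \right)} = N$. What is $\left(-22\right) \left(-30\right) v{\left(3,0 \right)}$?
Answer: $0$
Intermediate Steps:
$r{\left(T,N \right)} = \frac{N}{2}$
$v{\left(d,X \right)} = \frac{X}{2}$
$\left(-22\right) \left(-30\right) v{\left(3,0 \right)} = \left(-22\right) \left(-30\right) \frac{1}{2} \cdot 0 = 660 \cdot 0 = 0$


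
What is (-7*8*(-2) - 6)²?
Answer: 11236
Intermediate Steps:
(-7*8*(-2) - 6)² = (-56*(-2) - 6)² = (112 - 6)² = 106² = 11236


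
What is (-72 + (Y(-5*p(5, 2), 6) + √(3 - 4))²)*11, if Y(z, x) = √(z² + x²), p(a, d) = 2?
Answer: 693 + 44*I*√34 ≈ 693.0 + 256.56*I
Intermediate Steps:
Y(z, x) = √(x² + z²)
(-72 + (Y(-5*p(5, 2), 6) + √(3 - 4))²)*11 = (-72 + (√(6² + (-5*2)²) + √(3 - 4))²)*11 = (-72 + (√(36 + (-10)²) + √(-1))²)*11 = (-72 + (√(36 + 100) + I)²)*11 = (-72 + (√136 + I)²)*11 = (-72 + (2*√34 + I)²)*11 = (-72 + (I + 2*√34)²)*11 = -792 + 11*(I + 2*√34)²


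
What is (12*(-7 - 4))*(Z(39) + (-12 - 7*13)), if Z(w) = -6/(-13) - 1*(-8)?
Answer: 162228/13 ≈ 12479.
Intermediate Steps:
Z(w) = 110/13 (Z(w) = -6*(-1/13) + 8 = 6/13 + 8 = 110/13)
(12*(-7 - 4))*(Z(39) + (-12 - 7*13)) = (12*(-7 - 4))*(110/13 + (-12 - 7*13)) = (12*(-11))*(110/13 + (-12 - 91)) = -132*(110/13 - 103) = -132*(-1229/13) = 162228/13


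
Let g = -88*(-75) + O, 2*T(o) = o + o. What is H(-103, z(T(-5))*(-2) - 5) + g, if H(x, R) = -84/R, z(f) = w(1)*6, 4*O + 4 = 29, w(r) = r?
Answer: 449561/68 ≈ 6611.2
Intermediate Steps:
T(o) = o (T(o) = (o + o)/2 = (2*o)/2 = o)
O = 25/4 (O = -1 + (¼)*29 = -1 + 29/4 = 25/4 ≈ 6.2500)
z(f) = 6 (z(f) = 1*6 = 6)
g = 26425/4 (g = -88*(-75) + 25/4 = 6600 + 25/4 = 26425/4 ≈ 6606.3)
H(-103, z(T(-5))*(-2) - 5) + g = -84/(6*(-2) - 5) + 26425/4 = -84/(-12 - 5) + 26425/4 = -84/(-17) + 26425/4 = -84*(-1/17) + 26425/4 = 84/17 + 26425/4 = 449561/68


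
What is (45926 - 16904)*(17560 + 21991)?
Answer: 1147849122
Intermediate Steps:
(45926 - 16904)*(17560 + 21991) = 29022*39551 = 1147849122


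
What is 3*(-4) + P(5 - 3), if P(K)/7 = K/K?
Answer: -5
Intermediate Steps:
P(K) = 7 (P(K) = 7*(K/K) = 7*1 = 7)
3*(-4) + P(5 - 3) = 3*(-4) + 7 = -12 + 7 = -5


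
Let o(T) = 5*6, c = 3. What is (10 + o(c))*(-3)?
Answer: -120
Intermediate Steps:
o(T) = 30
(10 + o(c))*(-3) = (10 + 30)*(-3) = 40*(-3) = -120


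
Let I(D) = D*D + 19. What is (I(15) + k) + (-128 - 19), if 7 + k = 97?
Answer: 187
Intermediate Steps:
I(D) = 19 + D² (I(D) = D² + 19 = 19 + D²)
k = 90 (k = -7 + 97 = 90)
(I(15) + k) + (-128 - 19) = ((19 + 15²) + 90) + (-128 - 19) = ((19 + 225) + 90) - 147 = (244 + 90) - 147 = 334 - 147 = 187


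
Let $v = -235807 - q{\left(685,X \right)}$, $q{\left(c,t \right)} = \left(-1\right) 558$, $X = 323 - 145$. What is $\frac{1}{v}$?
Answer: $- \frac{1}{235249} \approx -4.2508 \cdot 10^{-6}$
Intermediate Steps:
$X = 178$ ($X = 323 - 145 = 178$)
$q{\left(c,t \right)} = -558$
$v = -235249$ ($v = -235807 - -558 = -235807 + 558 = -235249$)
$\frac{1}{v} = \frac{1}{-235249} = - \frac{1}{235249}$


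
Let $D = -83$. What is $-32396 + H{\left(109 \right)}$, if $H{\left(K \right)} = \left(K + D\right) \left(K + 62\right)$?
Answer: $-27950$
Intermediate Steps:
$H{\left(K \right)} = \left(-83 + K\right) \left(62 + K\right)$ ($H{\left(K \right)} = \left(K - 83\right) \left(K + 62\right) = \left(-83 + K\right) \left(62 + K\right)$)
$-32396 + H{\left(109 \right)} = -32396 - \left(7435 - 11881\right) = -32396 - -4446 = -32396 + 4446 = -27950$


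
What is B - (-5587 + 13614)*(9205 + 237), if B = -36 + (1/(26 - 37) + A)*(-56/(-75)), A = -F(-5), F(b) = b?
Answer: -20842515742/275 ≈ -7.5791e+7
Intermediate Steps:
A = 5 (A = -1*(-5) = 5)
B = -8892/275 (B = -36 + (1/(26 - 37) + 5)*(-56/(-75)) = -36 + (1/(-11) + 5)*(-56*(-1/75)) = -36 + (-1/11 + 5)*(56/75) = -36 + (54/11)*(56/75) = -36 + 1008/275 = -8892/275 ≈ -32.335)
B - (-5587 + 13614)*(9205 + 237) = -8892/275 - (-5587 + 13614)*(9205 + 237) = -8892/275 - 8027*9442 = -8892/275 - 1*75790934 = -8892/275 - 75790934 = -20842515742/275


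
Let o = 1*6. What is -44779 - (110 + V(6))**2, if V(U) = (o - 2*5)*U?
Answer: -52175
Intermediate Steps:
o = 6
V(U) = -4*U (V(U) = (6 - 2*5)*U = (6 - 10)*U = -4*U)
-44779 - (110 + V(6))**2 = -44779 - (110 - 4*6)**2 = -44779 - (110 - 24)**2 = -44779 - 1*86**2 = -44779 - 1*7396 = -44779 - 7396 = -52175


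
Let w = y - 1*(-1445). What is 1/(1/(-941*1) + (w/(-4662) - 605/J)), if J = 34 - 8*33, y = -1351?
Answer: 100899666/263268323 ≈ 0.38326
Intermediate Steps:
w = 94 (w = -1351 - 1*(-1445) = -1351 + 1445 = 94)
J = -230 (J = 34 - 264 = -230)
1/(1/(-941*1) + (w/(-4662) - 605/J)) = 1/(1/(-941*1) + (94/(-4662) - 605/(-230))) = 1/(1/(-941) + (94*(-1/4662) - 605*(-1/230))) = 1/(-1/941 + (-47/2331 + 121/46)) = 1/(-1/941 + 279889/107226) = 1/(263268323/100899666) = 100899666/263268323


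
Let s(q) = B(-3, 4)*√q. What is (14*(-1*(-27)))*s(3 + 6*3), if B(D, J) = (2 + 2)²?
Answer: 6048*√21 ≈ 27715.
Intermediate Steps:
B(D, J) = 16 (B(D, J) = 4² = 16)
s(q) = 16*√q
(14*(-1*(-27)))*s(3 + 6*3) = (14*(-1*(-27)))*(16*√(3 + 6*3)) = (14*27)*(16*√(3 + 18)) = 378*(16*√21) = 6048*√21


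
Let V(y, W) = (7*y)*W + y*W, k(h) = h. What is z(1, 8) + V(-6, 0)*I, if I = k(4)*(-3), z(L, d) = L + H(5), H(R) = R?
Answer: 6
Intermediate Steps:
z(L, d) = 5 + L (z(L, d) = L + 5 = 5 + L)
V(y, W) = 8*W*y (V(y, W) = 7*W*y + W*y = 8*W*y)
I = -12 (I = 4*(-3) = -12)
z(1, 8) + V(-6, 0)*I = (5 + 1) + (8*0*(-6))*(-12) = 6 + 0*(-12) = 6 + 0 = 6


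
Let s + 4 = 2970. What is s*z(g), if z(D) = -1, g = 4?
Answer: -2966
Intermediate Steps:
s = 2966 (s = -4 + 2970 = 2966)
s*z(g) = 2966*(-1) = -2966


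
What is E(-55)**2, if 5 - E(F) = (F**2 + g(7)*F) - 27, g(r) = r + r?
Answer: 4941729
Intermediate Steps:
g(r) = 2*r
E(F) = 32 - F**2 - 14*F (E(F) = 5 - ((F**2 + (2*7)*F) - 27) = 5 - ((F**2 + 14*F) - 27) = 5 - (-27 + F**2 + 14*F) = 5 + (27 - F**2 - 14*F) = 32 - F**2 - 14*F)
E(-55)**2 = (32 - 1*(-55)**2 - 14*(-55))**2 = (32 - 1*3025 + 770)**2 = (32 - 3025 + 770)**2 = (-2223)**2 = 4941729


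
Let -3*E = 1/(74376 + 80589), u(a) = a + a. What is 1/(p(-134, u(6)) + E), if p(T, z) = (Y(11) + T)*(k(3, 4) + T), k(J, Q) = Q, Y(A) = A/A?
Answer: 464895/8038034549 ≈ 5.7837e-5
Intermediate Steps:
Y(A) = 1
u(a) = 2*a
p(T, z) = (1 + T)*(4 + T)
E = -1/464895 (E = -1/(3*(74376 + 80589)) = -⅓/154965 = -⅓*1/154965 = -1/464895 ≈ -2.1510e-6)
1/(p(-134, u(6)) + E) = 1/((4 + (-134)² + 5*(-134)) - 1/464895) = 1/((4 + 17956 - 670) - 1/464895) = 1/(17290 - 1/464895) = 1/(8038034549/464895) = 464895/8038034549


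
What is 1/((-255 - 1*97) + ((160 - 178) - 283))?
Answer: -1/653 ≈ -0.0015314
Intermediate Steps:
1/((-255 - 1*97) + ((160 - 178) - 283)) = 1/((-255 - 97) + (-18 - 283)) = 1/(-352 - 301) = 1/(-653) = -1/653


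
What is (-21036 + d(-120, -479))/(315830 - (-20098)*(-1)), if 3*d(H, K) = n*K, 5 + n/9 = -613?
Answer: 433515/147866 ≈ 2.9318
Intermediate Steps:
n = -5562 (n = -45 + 9*(-613) = -45 - 5517 = -5562)
d(H, K) = -1854*K (d(H, K) = (-5562*K)/3 = -1854*K)
(-21036 + d(-120, -479))/(315830 - (-20098)*(-1)) = (-21036 - 1854*(-479))/(315830 - (-20098)*(-1)) = (-21036 + 888066)/(315830 - 10049*2) = 867030/(315830 - 20098) = 867030/295732 = 867030*(1/295732) = 433515/147866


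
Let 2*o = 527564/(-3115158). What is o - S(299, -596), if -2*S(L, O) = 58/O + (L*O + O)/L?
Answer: -83028556580873/277566808116 ≈ -299.13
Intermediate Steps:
S(L, O) = -29/O - (O + L*O)/(2*L) (S(L, O) = -(58/O + (L*O + O)/L)/2 = -(58/O + (O + L*O)/L)/2 = -29/O - (O + L*O)/(2*L))
o = -131891/1557579 (o = (527564/(-3115158))/2 = (527564*(-1/3115158))/2 = (½)*(-263782/1557579) = -131891/1557579 ≈ -0.084677)
o - S(299, -596) = -131891/1557579 - (-29/(-596) - ½*(-596) - ½*(-596)/299) = -131891/1557579 - (-29*(-1/596) + 298 - ½*(-596)*1/299) = -131891/1557579 - (29/596 + 298 + 298/299) = -131891/1557579 - 1*53291071/178204 = -131891/1557579 - 53291071/178204 = -83028556580873/277566808116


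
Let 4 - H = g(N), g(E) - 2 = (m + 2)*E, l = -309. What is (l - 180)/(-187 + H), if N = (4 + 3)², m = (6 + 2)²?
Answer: 489/3419 ≈ 0.14302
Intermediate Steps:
m = 64 (m = 8² = 64)
N = 49 (N = 7² = 49)
g(E) = 2 + 66*E (g(E) = 2 + (64 + 2)*E = 2 + 66*E)
H = -3232 (H = 4 - (2 + 66*49) = 4 - (2 + 3234) = 4 - 1*3236 = 4 - 3236 = -3232)
(l - 180)/(-187 + H) = (-309 - 180)/(-187 - 3232) = -489/(-3419) = -489*(-1/3419) = 489/3419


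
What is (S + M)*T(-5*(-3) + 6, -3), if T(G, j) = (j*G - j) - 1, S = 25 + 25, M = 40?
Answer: -5490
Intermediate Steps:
S = 50
T(G, j) = -1 - j + G*j (T(G, j) = (G*j - j) - 1 = (-j + G*j) - 1 = -1 - j + G*j)
(S + M)*T(-5*(-3) + 6, -3) = (50 + 40)*(-1 - 1*(-3) + (-5*(-3) + 6)*(-3)) = 90*(-1 + 3 + (15 + 6)*(-3)) = 90*(-1 + 3 + 21*(-3)) = 90*(-1 + 3 - 63) = 90*(-61) = -5490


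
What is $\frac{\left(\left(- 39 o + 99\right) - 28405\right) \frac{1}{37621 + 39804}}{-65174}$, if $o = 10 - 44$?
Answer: $\frac{142}{26558405} \approx 5.3467 \cdot 10^{-6}$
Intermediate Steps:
$o = -34$
$\frac{\left(\left(- 39 o + 99\right) - 28405\right) \frac{1}{37621 + 39804}}{-65174} = \frac{\left(\left(\left(-39\right) \left(-34\right) + 99\right) - 28405\right) \frac{1}{37621 + 39804}}{-65174} = \frac{\left(1326 + 99\right) - 28405}{77425} \left(- \frac{1}{65174}\right) = \left(1425 - 28405\right) \frac{1}{77425} \left(- \frac{1}{65174}\right) = \left(-26980\right) \frac{1}{77425} \left(- \frac{1}{65174}\right) = \left(- \frac{284}{815}\right) \left(- \frac{1}{65174}\right) = \frac{142}{26558405}$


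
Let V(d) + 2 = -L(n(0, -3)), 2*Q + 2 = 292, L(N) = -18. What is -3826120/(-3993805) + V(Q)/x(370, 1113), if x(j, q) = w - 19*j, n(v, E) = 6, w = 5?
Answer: 5362918424/5611296025 ≈ 0.95574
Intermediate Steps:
x(j, q) = 5 - 19*j
Q = 145 (Q = -1 + (1/2)*292 = -1 + 146 = 145)
V(d) = 16 (V(d) = -2 - 1*(-18) = -2 + 18 = 16)
-3826120/(-3993805) + V(Q)/x(370, 1113) = -3826120/(-3993805) + 16/(5 - 19*370) = -3826120*(-1/3993805) + 16/(5 - 7030) = 765224/798761 + 16/(-7025) = 765224/798761 + 16*(-1/7025) = 765224/798761 - 16/7025 = 5362918424/5611296025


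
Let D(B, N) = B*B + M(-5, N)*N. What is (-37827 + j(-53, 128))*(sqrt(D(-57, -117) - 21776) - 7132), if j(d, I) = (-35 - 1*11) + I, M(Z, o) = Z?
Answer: 269197340 - 37745*I*sqrt(17942) ≈ 2.692e+8 - 5.0559e+6*I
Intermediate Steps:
j(d, I) = -46 + I (j(d, I) = (-35 - 11) + I = -46 + I)
D(B, N) = B**2 - 5*N (D(B, N) = B*B - 5*N = B**2 - 5*N)
(-37827 + j(-53, 128))*(sqrt(D(-57, -117) - 21776) - 7132) = (-37827 + (-46 + 128))*(sqrt(((-57)**2 - 5*(-117)) - 21776) - 7132) = (-37827 + 82)*(sqrt((3249 + 585) - 21776) - 7132) = -37745*(sqrt(3834 - 21776) - 7132) = -37745*(sqrt(-17942) - 7132) = -37745*(I*sqrt(17942) - 7132) = -37745*(-7132 + I*sqrt(17942)) = 269197340 - 37745*I*sqrt(17942)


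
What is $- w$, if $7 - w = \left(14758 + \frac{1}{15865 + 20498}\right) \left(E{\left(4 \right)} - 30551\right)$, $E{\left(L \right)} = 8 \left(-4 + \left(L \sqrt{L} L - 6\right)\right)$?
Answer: $- \frac{5433532279222}{12121} \approx -4.4827 \cdot 10^{8}$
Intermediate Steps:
$E{\left(L \right)} = -80 + 8 L^{\frac{5}{2}}$ ($E{\left(L \right)} = 8 \left(-4 + \left(L^{\frac{3}{2}} L - 6\right)\right) = 8 \left(-4 + \left(L^{\frac{5}{2}} - 6\right)\right) = 8 \left(-4 + \left(-6 + L^{\frac{5}{2}}\right)\right) = 8 \left(-10 + L^{\frac{5}{2}}\right) = -80 + 8 L^{\frac{5}{2}}$)
$w = \frac{5433532279222}{12121}$ ($w = 7 - \left(14758 + \frac{1}{15865 + 20498}\right) \left(\left(-80 + 8 \cdot 4^{\frac{5}{2}}\right) - 30551\right) = 7 - \left(14758 + \frac{1}{36363}\right) \left(\left(-80 + 8 \cdot 32\right) - 30551\right) = 7 - \left(14758 + \frac{1}{36363}\right) \left(\left(-80 + 256\right) - 30551\right) = 7 - \frac{536645155 \left(176 - 30551\right)}{36363} = 7 - \frac{536645155}{36363} \left(-30375\right) = 7 - - \frac{5433532194375}{12121} = 7 + \frac{5433532194375}{12121} = \frac{5433532279222}{12121} \approx 4.4827 \cdot 10^{8}$)
$- w = \left(-1\right) \frac{5433532279222}{12121} = - \frac{5433532279222}{12121}$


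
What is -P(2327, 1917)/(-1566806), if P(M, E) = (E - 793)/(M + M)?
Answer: 281/1822978781 ≈ 1.5414e-7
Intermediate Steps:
P(M, E) = (-793 + E)/(2*M) (P(M, E) = (-793 + E)/((2*M)) = (-793 + E)*(1/(2*M)) = (-793 + E)/(2*M))
-P(2327, 1917)/(-1566806) = -(-793 + 1917)/(2*2327)/(-1566806) = -1124/(2*2327)*(-1/1566806) = -1*562/2327*(-1/1566806) = -562/2327*(-1/1566806) = 281/1822978781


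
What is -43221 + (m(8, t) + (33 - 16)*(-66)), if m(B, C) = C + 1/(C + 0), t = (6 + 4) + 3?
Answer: -576289/13 ≈ -44330.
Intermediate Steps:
t = 13 (t = 10 + 3 = 13)
m(B, C) = C + 1/C
-43221 + (m(8, t) + (33 - 16)*(-66)) = -43221 + ((13 + 1/13) + (33 - 16)*(-66)) = -43221 + ((13 + 1/13) + 17*(-66)) = -43221 + (170/13 - 1122) = -43221 - 14416/13 = -576289/13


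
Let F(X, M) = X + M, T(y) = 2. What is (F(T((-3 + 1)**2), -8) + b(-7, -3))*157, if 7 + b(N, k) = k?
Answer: -2512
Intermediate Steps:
b(N, k) = -7 + k
F(X, M) = M + X
(F(T((-3 + 1)**2), -8) + b(-7, -3))*157 = ((-8 + 2) + (-7 - 3))*157 = (-6 - 10)*157 = -16*157 = -2512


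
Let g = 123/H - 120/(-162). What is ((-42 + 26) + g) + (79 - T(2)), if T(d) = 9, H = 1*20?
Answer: 32881/540 ≈ 60.891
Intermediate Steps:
H = 20
g = 3721/540 (g = 123/20 - 120/(-162) = 123*(1/20) - 120*(-1/162) = 123/20 + 20/27 = 3721/540 ≈ 6.8907)
((-42 + 26) + g) + (79 - T(2)) = ((-42 + 26) + 3721/540) + (79 - 1*9) = (-16 + 3721/540) + (79 - 9) = -4919/540 + 70 = 32881/540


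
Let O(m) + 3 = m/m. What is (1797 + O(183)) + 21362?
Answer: 23157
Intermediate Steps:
O(m) = -2 (O(m) = -3 + m/m = -3 + 1 = -2)
(1797 + O(183)) + 21362 = (1797 - 2) + 21362 = 1795 + 21362 = 23157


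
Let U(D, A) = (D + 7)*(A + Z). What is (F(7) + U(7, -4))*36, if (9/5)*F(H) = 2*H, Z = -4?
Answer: -3752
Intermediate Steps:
U(D, A) = (-4 + A)*(7 + D) (U(D, A) = (D + 7)*(A - 4) = (7 + D)*(-4 + A) = (-4 + A)*(7 + D))
F(H) = 10*H/9 (F(H) = 5*(2*H)/9 = 10*H/9)
(F(7) + U(7, -4))*36 = ((10/9)*7 + (-28 - 4*7 + 7*(-4) - 4*7))*36 = (70/9 + (-28 - 28 - 28 - 28))*36 = (70/9 - 112)*36 = -938/9*36 = -3752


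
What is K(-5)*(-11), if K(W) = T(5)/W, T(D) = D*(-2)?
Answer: -22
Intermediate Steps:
T(D) = -2*D
K(W) = -10/W (K(W) = (-2*5)/W = -10/W)
K(-5)*(-11) = -10/(-5)*(-11) = -10*(-1/5)*(-11) = 2*(-11) = -22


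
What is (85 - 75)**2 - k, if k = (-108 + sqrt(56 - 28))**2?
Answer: -11592 + 432*sqrt(7) ≈ -10449.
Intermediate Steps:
k = (-108 + 2*sqrt(7))**2 (k = (-108 + sqrt(28))**2 = (-108 + 2*sqrt(7))**2 ≈ 10549.)
(85 - 75)**2 - k = (85 - 75)**2 - (11692 - 432*sqrt(7)) = 10**2 + (-11692 + 432*sqrt(7)) = 100 + (-11692 + 432*sqrt(7)) = -11592 + 432*sqrt(7)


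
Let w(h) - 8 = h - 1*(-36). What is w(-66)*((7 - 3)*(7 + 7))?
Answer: -1232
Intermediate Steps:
w(h) = 44 + h (w(h) = 8 + (h - 1*(-36)) = 8 + (h + 36) = 8 + (36 + h) = 44 + h)
w(-66)*((7 - 3)*(7 + 7)) = (44 - 66)*((7 - 3)*(7 + 7)) = -88*14 = -22*56 = -1232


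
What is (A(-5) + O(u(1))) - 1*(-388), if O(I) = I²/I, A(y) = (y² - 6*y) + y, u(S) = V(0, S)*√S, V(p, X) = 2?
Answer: 440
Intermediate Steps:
u(S) = 2*√S
A(y) = y² - 5*y
O(I) = I
(A(-5) + O(u(1))) - 1*(-388) = (-5*(-5 - 5) + 2*√1) - 1*(-388) = (-5*(-10) + 2*1) + 388 = (50 + 2) + 388 = 52 + 388 = 440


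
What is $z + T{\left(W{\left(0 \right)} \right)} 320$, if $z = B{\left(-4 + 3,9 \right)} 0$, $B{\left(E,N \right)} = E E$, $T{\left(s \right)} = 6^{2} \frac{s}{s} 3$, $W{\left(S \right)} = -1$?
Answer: $34560$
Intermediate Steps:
$T{\left(s \right)} = 108$ ($T{\left(s \right)} = 36 \cdot 1 \cdot 3 = 36 \cdot 3 = 108$)
$B{\left(E,N \right)} = E^{2}$
$z = 0$ ($z = \left(-4 + 3\right)^{2} \cdot 0 = \left(-1\right)^{2} \cdot 0 = 1 \cdot 0 = 0$)
$z + T{\left(W{\left(0 \right)} \right)} 320 = 0 + 108 \cdot 320 = 0 + 34560 = 34560$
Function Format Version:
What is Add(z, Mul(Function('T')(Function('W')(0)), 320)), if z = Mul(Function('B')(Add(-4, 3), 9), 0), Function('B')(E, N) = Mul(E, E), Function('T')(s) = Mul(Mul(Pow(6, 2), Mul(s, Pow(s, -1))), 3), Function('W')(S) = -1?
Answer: 34560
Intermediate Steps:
Function('T')(s) = 108 (Function('T')(s) = Mul(Mul(36, 1), 3) = Mul(36, 3) = 108)
Function('B')(E, N) = Pow(E, 2)
z = 0 (z = Mul(Pow(Add(-4, 3), 2), 0) = Mul(Pow(-1, 2), 0) = Mul(1, 0) = 0)
Add(z, Mul(Function('T')(Function('W')(0)), 320)) = Add(0, Mul(108, 320)) = Add(0, 34560) = 34560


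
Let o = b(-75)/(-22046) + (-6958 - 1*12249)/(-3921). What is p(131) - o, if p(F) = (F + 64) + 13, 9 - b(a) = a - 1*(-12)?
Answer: 8778428459/43221183 ≈ 203.10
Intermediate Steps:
b(a) = -3 - a (b(a) = 9 - (a - 1*(-12)) = 9 - (a + 12) = 9 - (12 + a) = 9 + (-12 - a) = -3 - a)
p(F) = 77 + F (p(F) = (64 + F) + 13 = 77 + F)
o = 211577605/43221183 (o = (-3 - 1*(-75))/(-22046) + (-6958 - 1*12249)/(-3921) = (-3 + 75)*(-1/22046) + (-6958 - 12249)*(-1/3921) = 72*(-1/22046) - 19207*(-1/3921) = -36/11023 + 19207/3921 = 211577605/43221183 ≈ 4.8952)
p(131) - o = (77 + 131) - 1*211577605/43221183 = 208 - 211577605/43221183 = 8778428459/43221183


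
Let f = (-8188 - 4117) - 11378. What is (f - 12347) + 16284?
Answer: -19746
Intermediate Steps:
f = -23683 (f = -12305 - 11378 = -23683)
(f - 12347) + 16284 = (-23683 - 12347) + 16284 = -36030 + 16284 = -19746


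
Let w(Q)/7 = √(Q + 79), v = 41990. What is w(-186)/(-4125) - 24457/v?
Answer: -24457/41990 - 7*I*√107/4125 ≈ -0.58245 - 0.017554*I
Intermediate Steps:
w(Q) = 7*√(79 + Q) (w(Q) = 7*√(Q + 79) = 7*√(79 + Q))
w(-186)/(-4125) - 24457/v = (7*√(79 - 186))/(-4125) - 24457/41990 = (7*√(-107))*(-1/4125) - 24457*1/41990 = (7*(I*√107))*(-1/4125) - 24457/41990 = (7*I*√107)*(-1/4125) - 24457/41990 = -7*I*√107/4125 - 24457/41990 = -24457/41990 - 7*I*√107/4125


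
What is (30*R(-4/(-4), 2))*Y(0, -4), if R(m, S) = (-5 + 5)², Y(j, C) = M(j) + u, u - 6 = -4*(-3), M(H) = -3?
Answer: 0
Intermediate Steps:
u = 18 (u = 6 - 4*(-3) = 6 + 12 = 18)
Y(j, C) = 15 (Y(j, C) = -3 + 18 = 15)
R(m, S) = 0 (R(m, S) = 0² = 0)
(30*R(-4/(-4), 2))*Y(0, -4) = (30*0)*15 = 0*15 = 0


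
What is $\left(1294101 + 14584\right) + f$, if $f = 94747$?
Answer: $1403432$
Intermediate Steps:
$\left(1294101 + 14584\right) + f = \left(1294101 + 14584\right) + 94747 = 1308685 + 94747 = 1403432$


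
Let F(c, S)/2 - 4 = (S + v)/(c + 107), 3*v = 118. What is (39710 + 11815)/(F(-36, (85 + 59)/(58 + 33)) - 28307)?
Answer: -998709075/548497177 ≈ -1.8208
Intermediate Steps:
v = 118/3 (v = (1/3)*118 = 118/3 ≈ 39.333)
F(c, S) = 8 + 2*(118/3 + S)/(107 + c) (F(c, S) = 8 + 2*((S + 118/3)/(c + 107)) = 8 + 2*((118/3 + S)/(107 + c)) = 8 + 2*(118/3 + S)/(107 + c))
(39710 + 11815)/(F(-36, (85 + 59)/(58 + 33)) - 28307) = (39710 + 11815)/(2*(1402 + 3*((85 + 59)/(58 + 33)) + 12*(-36))/(3*(107 - 36)) - 28307) = 51525/((2/3)*(1402 + 3*(144/91) - 432)/71 - 28307) = 51525/((2/3)*(1/71)*(1402 + 3*(144*(1/91)) - 432) - 28307) = 51525/((2/3)*(1/71)*(1402 + 3*(144/91) - 432) - 28307) = 51525/((2/3)*(1/71)*(1402 + 432/91 - 432) - 28307) = 51525/((2/3)*(1/71)*(88702/91) - 28307) = 51525/(177404/19383 - 28307) = 51525/(-548497177/19383) = 51525*(-19383/548497177) = -998709075/548497177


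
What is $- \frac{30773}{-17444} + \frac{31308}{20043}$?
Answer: $\frac{387639997}{116543364} \approx 3.3261$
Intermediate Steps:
$- \frac{30773}{-17444} + \frac{31308}{20043} = \left(-30773\right) \left(- \frac{1}{17444}\right) + 31308 \cdot \frac{1}{20043} = \frac{30773}{17444} + \frac{10436}{6681} = \frac{387639997}{116543364}$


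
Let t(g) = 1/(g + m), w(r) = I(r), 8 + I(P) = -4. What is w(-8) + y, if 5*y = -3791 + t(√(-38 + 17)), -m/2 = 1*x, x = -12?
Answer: (-3851*√21 + 92423*I)/(5*(√21 - 24*I)) ≈ -770.19 - 0.0015352*I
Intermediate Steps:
m = 24 (m = -2*(-12) = 24)
I(P) = -12 (I(P) = -8 - 4 = -12)
w(r) = -12
t(g) = 1/(24 + g) (t(g) = 1/(g + 24) = 1/(24 + g))
y = -3791/5 + 1/(5*(24 + I*√21)) (y = (-3791 + 1/(24 + √(-38 + 17)))/5 = (-3791 + 1/(24 + √(-21)))/5 = (-3791 + 1/(24 + I*√21))/5 = -3791/5 + 1/(5*(24 + I*√21)) ≈ -758.19 - 0.0015352*I)
w(-8) + y = -12 + (-3791*√21 + 90983*I)/(5*(√21 - 24*I))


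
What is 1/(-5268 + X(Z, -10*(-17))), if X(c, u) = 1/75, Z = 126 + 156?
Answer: -75/395099 ≈ -0.00018983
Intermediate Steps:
Z = 282
X(c, u) = 1/75
1/(-5268 + X(Z, -10*(-17))) = 1/(-5268 + 1/75) = 1/(-395099/75) = -75/395099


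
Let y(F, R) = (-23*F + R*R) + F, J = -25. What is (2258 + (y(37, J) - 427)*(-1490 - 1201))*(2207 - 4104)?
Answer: -3148856858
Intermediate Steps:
y(F, R) = R**2 - 22*F (y(F, R) = (-23*F + R**2) + F = (R**2 - 23*F) + F = R**2 - 22*F)
(2258 + (y(37, J) - 427)*(-1490 - 1201))*(2207 - 4104) = (2258 + (((-25)**2 - 22*37) - 427)*(-1490 - 1201))*(2207 - 4104) = (2258 + ((625 - 814) - 427)*(-2691))*(-1897) = (2258 + (-189 - 427)*(-2691))*(-1897) = (2258 - 616*(-2691))*(-1897) = (2258 + 1657656)*(-1897) = 1659914*(-1897) = -3148856858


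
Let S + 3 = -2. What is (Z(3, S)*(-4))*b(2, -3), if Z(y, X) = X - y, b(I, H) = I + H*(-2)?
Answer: 256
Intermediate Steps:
S = -5 (S = -3 - 2 = -5)
b(I, H) = I - 2*H
(Z(3, S)*(-4))*b(2, -3) = ((-5 - 1*3)*(-4))*(2 - 2*(-3)) = ((-5 - 3)*(-4))*(2 + 6) = -8*(-4)*8 = 32*8 = 256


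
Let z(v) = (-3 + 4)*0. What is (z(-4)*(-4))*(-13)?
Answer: 0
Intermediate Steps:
z(v) = 0 (z(v) = 1*0 = 0)
(z(-4)*(-4))*(-13) = (0*(-4))*(-13) = 0*(-13) = 0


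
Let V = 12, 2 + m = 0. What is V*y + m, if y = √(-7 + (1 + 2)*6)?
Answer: -2 + 12*√11 ≈ 37.799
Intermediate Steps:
m = -2 (m = -2 + 0 = -2)
y = √11 (y = √(-7 + 3*6) = √(-7 + 18) = √11 ≈ 3.3166)
V*y + m = 12*√11 - 2 = -2 + 12*√11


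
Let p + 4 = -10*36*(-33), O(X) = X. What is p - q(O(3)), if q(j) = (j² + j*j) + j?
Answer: 11855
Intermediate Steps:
q(j) = j + 2*j² (q(j) = (j² + j²) + j = 2*j² + j = j + 2*j²)
p = 11876 (p = -4 - 10*36*(-33) = -4 - 360*(-33) = -4 + 11880 = 11876)
p - q(O(3)) = 11876 - 3*(1 + 2*3) = 11876 - 3*(1 + 6) = 11876 - 3*7 = 11876 - 1*21 = 11876 - 21 = 11855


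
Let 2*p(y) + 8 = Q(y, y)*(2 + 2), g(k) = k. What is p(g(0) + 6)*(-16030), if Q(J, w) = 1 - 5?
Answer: 192360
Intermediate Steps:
Q(J, w) = -4
p(y) = -12 (p(y) = -4 + (-4*(2 + 2))/2 = -4 + (-4*4)/2 = -4 + (½)*(-16) = -4 - 8 = -12)
p(g(0) + 6)*(-16030) = -12*(-16030) = 192360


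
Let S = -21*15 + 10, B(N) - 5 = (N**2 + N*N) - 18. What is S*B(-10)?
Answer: -57035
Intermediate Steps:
B(N) = -13 + 2*N**2 (B(N) = 5 + ((N**2 + N*N) - 18) = 5 + ((N**2 + N**2) - 18) = 5 + (2*N**2 - 18) = 5 + (-18 + 2*N**2) = -13 + 2*N**2)
S = -305 (S = -315 + 10 = -305)
S*B(-10) = -305*(-13 + 2*(-10)**2) = -305*(-13 + 2*100) = -305*(-13 + 200) = -305*187 = -57035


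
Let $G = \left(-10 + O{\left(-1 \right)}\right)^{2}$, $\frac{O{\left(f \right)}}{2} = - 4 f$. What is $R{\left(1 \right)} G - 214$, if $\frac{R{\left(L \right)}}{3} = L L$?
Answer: $-202$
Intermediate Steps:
$O{\left(f \right)} = - 8 f$ ($O{\left(f \right)} = 2 \left(- 4 f\right) = - 8 f$)
$R{\left(L \right)} = 3 L^{2}$ ($R{\left(L \right)} = 3 L L = 3 L^{2}$)
$G = 4$ ($G = \left(-10 - -8\right)^{2} = \left(-10 + 8\right)^{2} = \left(-2\right)^{2} = 4$)
$R{\left(1 \right)} G - 214 = 3 \cdot 1^{2} \cdot 4 - 214 = 3 \cdot 1 \cdot 4 - 214 = 3 \cdot 4 - 214 = 12 - 214 = -202$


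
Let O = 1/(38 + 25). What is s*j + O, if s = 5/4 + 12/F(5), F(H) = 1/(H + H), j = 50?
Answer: 763877/126 ≈ 6062.5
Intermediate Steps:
F(H) = 1/(2*H)
O = 1/63 ≈ 0.015873
s = 485/4 (s = 5/4 + 12/(((½)/5)) = 5*(¼) + 12/(((½)*(⅕))) = 5/4 + 12/(⅒) = 5/4 + 12*10 = 5/4 + 120 = 485/4 ≈ 121.25)
s*j + O = (485/4)*50 + 1/63 = 12125/2 + 1/63 = 763877/126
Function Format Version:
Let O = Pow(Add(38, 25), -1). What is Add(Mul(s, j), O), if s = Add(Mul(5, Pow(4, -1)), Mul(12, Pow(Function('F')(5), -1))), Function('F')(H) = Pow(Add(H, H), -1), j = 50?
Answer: Rational(763877, 126) ≈ 6062.5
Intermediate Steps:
Function('F')(H) = Mul(Rational(1, 2), Pow(H, -1)) (Function('F')(H) = Pow(Mul(2, H), -1) = Mul(Rational(1, 2), Pow(H, -1)))
O = Rational(1, 63) (O = Pow(63, -1) = Rational(1, 63) ≈ 0.015873)
s = Rational(485, 4) (s = Add(Mul(5, Pow(4, -1)), Mul(12, Pow(Mul(Rational(1, 2), Pow(5, -1)), -1))) = Add(Mul(5, Rational(1, 4)), Mul(12, Pow(Mul(Rational(1, 2), Rational(1, 5)), -1))) = Add(Rational(5, 4), Mul(12, Pow(Rational(1, 10), -1))) = Add(Rational(5, 4), Mul(12, 10)) = Add(Rational(5, 4), 120) = Rational(485, 4) ≈ 121.25)
Add(Mul(s, j), O) = Add(Mul(Rational(485, 4), 50), Rational(1, 63)) = Add(Rational(12125, 2), Rational(1, 63)) = Rational(763877, 126)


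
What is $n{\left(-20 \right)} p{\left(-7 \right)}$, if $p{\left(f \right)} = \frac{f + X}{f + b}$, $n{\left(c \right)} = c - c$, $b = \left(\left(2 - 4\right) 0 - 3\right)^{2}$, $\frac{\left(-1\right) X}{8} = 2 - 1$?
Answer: $0$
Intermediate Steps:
$X = -8$ ($X = - 8 \left(2 - 1\right) = \left(-8\right) 1 = -8$)
$b = 9$ ($b = \left(\left(-2\right) 0 - 3\right)^{2} = \left(0 - 3\right)^{2} = \left(-3\right)^{2} = 9$)
$n{\left(c \right)} = 0$
$p{\left(f \right)} = \frac{-8 + f}{9 + f}$ ($p{\left(f \right)} = \frac{f - 8}{f + 9} = \frac{-8 + f}{9 + f}$)
$n{\left(-20 \right)} p{\left(-7 \right)} = 0 \frac{-8 - 7}{9 - 7} = 0 \cdot \frac{1}{2} \left(-15\right) = 0 \left(- \frac{15}{2}\right) = 0$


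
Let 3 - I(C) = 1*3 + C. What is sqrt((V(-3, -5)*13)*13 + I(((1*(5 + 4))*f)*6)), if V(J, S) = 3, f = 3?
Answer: sqrt(345) ≈ 18.574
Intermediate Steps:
I(C) = -C (I(C) = 3 - (1*3 + C) = 3 - (3 + C) = 3 + (-3 - C) = -C)
sqrt((V(-3, -5)*13)*13 + I(((1*(5 + 4))*f)*6)) = sqrt((3*13)*13 - (1*(5 + 4))*3*6) = sqrt(39*13 - (1*9)*3*6) = sqrt(507 - 9*3*6) = sqrt(507 - 27*6) = sqrt(507 - 1*162) = sqrt(507 - 162) = sqrt(345)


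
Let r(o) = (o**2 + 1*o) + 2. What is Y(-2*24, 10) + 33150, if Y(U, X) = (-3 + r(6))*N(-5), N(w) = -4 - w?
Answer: 33191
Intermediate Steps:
r(o) = 2 + o + o**2 (r(o) = (o**2 + o) + 2 = (o + o**2) + 2 = 2 + o + o**2)
Y(U, X) = 41 (Y(U, X) = (-3 + (2 + 6 + 6**2))*(-4 - 1*(-5)) = (-3 + (2 + 6 + 36))*(-4 + 5) = (-3 + 44)*1 = 41*1 = 41)
Y(-2*24, 10) + 33150 = 41 + 33150 = 33191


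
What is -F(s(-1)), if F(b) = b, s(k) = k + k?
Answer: 2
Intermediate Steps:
s(k) = 2*k
-F(s(-1)) = -2*(-1) = -1*(-2) = 2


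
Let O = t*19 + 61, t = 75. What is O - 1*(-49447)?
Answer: 50933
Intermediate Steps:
O = 1486 (O = 75*19 + 61 = 1425 + 61 = 1486)
O - 1*(-49447) = 1486 - 1*(-49447) = 1486 + 49447 = 50933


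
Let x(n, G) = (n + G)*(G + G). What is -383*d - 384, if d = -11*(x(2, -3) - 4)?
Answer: 8042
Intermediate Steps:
x(n, G) = 2*G*(G + n) (x(n, G) = (G + n)*(2*G) = 2*G*(G + n))
d = -22 (d = -11*(2*(-3)*(-3 + 2) - 4) = -11*(2*(-3)*(-1) - 4) = -11*(6 - 4) = -11*2 = -22)
-383*d - 384 = -383*(-22) - 384 = 8426 - 384 = 8042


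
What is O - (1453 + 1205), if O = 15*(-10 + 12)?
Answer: -2628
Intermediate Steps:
O = 30 (O = 15*2 = 30)
O - (1453 + 1205) = 30 - (1453 + 1205) = 30 - 1*2658 = 30 - 2658 = -2628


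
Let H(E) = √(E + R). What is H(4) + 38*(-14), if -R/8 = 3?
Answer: -532 + 2*I*√5 ≈ -532.0 + 4.4721*I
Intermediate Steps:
R = -24 (R = -8*3 = -24)
H(E) = √(-24 + E) (H(E) = √(E - 24) = √(-24 + E))
H(4) + 38*(-14) = √(-24 + 4) + 38*(-14) = √(-20) - 532 = 2*I*√5 - 532 = -532 + 2*I*√5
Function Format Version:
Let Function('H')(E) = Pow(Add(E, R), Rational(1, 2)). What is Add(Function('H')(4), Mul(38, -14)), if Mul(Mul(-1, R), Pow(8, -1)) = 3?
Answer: Add(-532, Mul(2, I, Pow(5, Rational(1, 2)))) ≈ Add(-532.00, Mul(4.4721, I))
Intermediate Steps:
R = -24 (R = Mul(-8, 3) = -24)
Function('H')(E) = Pow(Add(-24, E), Rational(1, 2)) (Function('H')(E) = Pow(Add(E, -24), Rational(1, 2)) = Pow(Add(-24, E), Rational(1, 2)))
Add(Function('H')(4), Mul(38, -14)) = Add(Pow(Add(-24, 4), Rational(1, 2)), Mul(38, -14)) = Add(Pow(-20, Rational(1, 2)), -532) = Add(Mul(2, I, Pow(5, Rational(1, 2))), -532) = Add(-532, Mul(2, I, Pow(5, Rational(1, 2))))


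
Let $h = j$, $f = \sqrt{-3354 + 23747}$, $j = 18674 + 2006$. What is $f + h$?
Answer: $20680 + \sqrt{20393} \approx 20823.0$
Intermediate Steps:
$j = 20680$
$f = \sqrt{20393} \approx 142.8$
$h = 20680$
$f + h = \sqrt{20393} + 20680 = 20680 + \sqrt{20393}$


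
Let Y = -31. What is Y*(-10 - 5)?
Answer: 465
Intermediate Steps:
Y*(-10 - 5) = -31*(-10 - 5) = -31*(-15) = 465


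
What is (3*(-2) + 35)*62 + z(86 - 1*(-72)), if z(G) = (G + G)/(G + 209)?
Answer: 660182/367 ≈ 1798.9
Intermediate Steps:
z(G) = 2*G/(209 + G) (z(G) = (2*G)/(209 + G) = 2*G/(209 + G))
(3*(-2) + 35)*62 + z(86 - 1*(-72)) = (3*(-2) + 35)*62 + 2*(86 - 1*(-72))/(209 + (86 - 1*(-72))) = (-6 + 35)*62 + 2*(86 + 72)/(209 + (86 + 72)) = 29*62 + 2*158/(209 + 158) = 1798 + 2*158/367 = 1798 + 2*158*(1/367) = 1798 + 316/367 = 660182/367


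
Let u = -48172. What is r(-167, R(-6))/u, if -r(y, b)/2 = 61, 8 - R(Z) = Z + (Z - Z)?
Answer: 61/24086 ≈ 0.0025326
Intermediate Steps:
R(Z) = 8 - Z (R(Z) = 8 - (Z + (Z - Z)) = 8 - (Z + 0) = 8 - Z)
r(y, b) = -122 (r(y, b) = -2*61 = -122)
r(-167, R(-6))/u = -122/(-48172) = -122*(-1/48172) = 61/24086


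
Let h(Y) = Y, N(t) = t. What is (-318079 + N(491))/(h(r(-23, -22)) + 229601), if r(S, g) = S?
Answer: -158794/114789 ≈ -1.3834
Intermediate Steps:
(-318079 + N(491))/(h(r(-23, -22)) + 229601) = (-318079 + 491)/(-23 + 229601) = -317588/229578 = -317588*1/229578 = -158794/114789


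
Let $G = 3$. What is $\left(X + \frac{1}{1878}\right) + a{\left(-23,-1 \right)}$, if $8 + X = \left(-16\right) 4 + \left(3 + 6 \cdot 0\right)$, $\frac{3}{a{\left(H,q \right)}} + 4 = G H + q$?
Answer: $- \frac{2398657}{34743} \approx -69.04$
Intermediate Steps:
$a{\left(H,q \right)} = \frac{3}{-4 + q + 3 H}$ ($a{\left(H,q \right)} = \frac{3}{-4 + \left(3 H + q\right)} = \frac{3}{-4 + \left(q + 3 H\right)} = \frac{3}{-4 + q + 3 H}$)
$X = -69$ ($X = -8 + \left(\left(-16\right) 4 + \left(3 + 6 \cdot 0\right)\right) = -8 + \left(-64 + \left(3 + 0\right)\right) = -8 + \left(-64 + 3\right) = -8 - 61 = -69$)
$\left(X + \frac{1}{1878}\right) + a{\left(-23,-1 \right)} = \left(-69 + \frac{1}{1878}\right) + \frac{3}{-4 - 1 + 3 \left(-23\right)} = \left(-69 + \frac{1}{1878}\right) + \frac{3}{-4 - 1 - 69} = - \frac{129581}{1878} + \frac{3}{-74} = - \frac{129581}{1878} + 3 \left(- \frac{1}{74}\right) = - \frac{129581}{1878} - \frac{3}{74} = - \frac{2398657}{34743}$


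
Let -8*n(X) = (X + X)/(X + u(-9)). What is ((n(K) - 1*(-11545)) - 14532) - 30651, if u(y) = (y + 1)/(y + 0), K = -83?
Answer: -99434675/2956 ≈ -33638.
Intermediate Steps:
u(y) = (1 + y)/y
n(X) = -X/(4*(8/9 + X)) (n(X) = -(X + X)/(8*(X + (1 - 9)/(-9))) = -2*X/(8*(X - 1/9*(-8))) = -2*X/(8*(X + 8/9)) = -2*X/(8*(8/9 + X)) = -X/(4*(8/9 + X)))
((n(K) - 1*(-11545)) - 14532) - 30651 = ((-9*(-83)/(32 + 36*(-83)) - 1*(-11545)) - 14532) - 30651 = ((-9*(-83)/(32 - 2988) + 11545) - 14532) - 30651 = ((-9*(-83)/(-2956) + 11545) - 14532) - 30651 = ((-9*(-83)*(-1/2956) + 11545) - 14532) - 30651 = ((-747/2956 + 11545) - 14532) - 30651 = (34126273/2956 - 14532) - 30651 = -8830319/2956 - 30651 = -99434675/2956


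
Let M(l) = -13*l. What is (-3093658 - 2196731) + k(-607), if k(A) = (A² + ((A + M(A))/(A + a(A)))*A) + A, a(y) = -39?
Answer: -1587771987/323 ≈ -4.9157e+6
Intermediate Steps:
k(A) = A + A² - 12*A²/(-39 + A) (k(A) = (A² + ((A - 13*A)/(A - 39))*A) + A = (A² + ((-12*A)/(-39 + A))*A) + A = (A² + (-12*A/(-39 + A))*A) + A = (A² - 12*A²/(-39 + A)) + A = A + A² - 12*A²/(-39 + A))
(-3093658 - 2196731) + k(-607) = (-3093658 - 2196731) - 607*(-39 + (-607)² - 50*(-607))/(-39 - 607) = -5290389 - 607*(-39 + 368449 + 30350)/(-646) = -5290389 - 607*(-1/646)*398760 = -5290389 + 121023660/323 = -1587771987/323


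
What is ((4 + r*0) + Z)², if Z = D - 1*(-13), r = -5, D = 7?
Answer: 576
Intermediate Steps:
Z = 20 (Z = 7 - 1*(-13) = 7 + 13 = 20)
((4 + r*0) + Z)² = ((4 - 5*0) + 20)² = ((4 + 0) + 20)² = (4 + 20)² = 24² = 576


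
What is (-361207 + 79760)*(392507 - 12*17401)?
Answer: -51700406665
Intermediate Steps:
(-361207 + 79760)*(392507 - 12*17401) = -281447*(392507 - 208812) = -281447*183695 = -51700406665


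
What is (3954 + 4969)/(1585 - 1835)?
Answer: -8923/250 ≈ -35.692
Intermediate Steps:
(3954 + 4969)/(1585 - 1835) = 8923/(-250) = 8923*(-1/250) = -8923/250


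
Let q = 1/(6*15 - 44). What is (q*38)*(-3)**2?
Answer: 171/23 ≈ 7.4348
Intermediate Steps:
q = 1/46 (q = 1/(90 - 44) = 1/46 ≈ 0.021739)
(q*38)*(-3)**2 = ((1/46)*38)*(-3)**2 = (19/23)*9 = 171/23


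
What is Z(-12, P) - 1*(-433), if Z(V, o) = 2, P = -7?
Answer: 435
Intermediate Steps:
Z(-12, P) - 1*(-433) = 2 - 1*(-433) = 2 + 433 = 435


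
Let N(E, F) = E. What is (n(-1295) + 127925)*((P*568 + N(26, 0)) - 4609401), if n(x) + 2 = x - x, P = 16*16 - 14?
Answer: -572061294237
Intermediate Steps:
P = 242 (P = 256 - 14 = 242)
n(x) = -2 (n(x) = -2 + (x - x) = -2 + 0 = -2)
(n(-1295) + 127925)*((P*568 + N(26, 0)) - 4609401) = (-2 + 127925)*((242*568 + 26) - 4609401) = 127923*((137456 + 26) - 4609401) = 127923*(137482 - 4609401) = 127923*(-4471919) = -572061294237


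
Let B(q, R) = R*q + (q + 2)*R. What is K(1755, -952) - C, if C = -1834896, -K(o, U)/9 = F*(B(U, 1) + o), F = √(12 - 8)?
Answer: 1837542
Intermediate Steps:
B(q, R) = R*q + R*(2 + q) (B(q, R) = R*q + (2 + q)*R = R*q + R*(2 + q))
F = 2 (F = √4 = 2)
K(o, U) = -36 - 36*U - 18*o (K(o, U) = -18*(2*1*(1 + U) + o) = -18*((2 + 2*U) + o) = -18*(2 + o + 2*U) = -9*(4 + 2*o + 4*U) = -36 - 36*U - 18*o)
K(1755, -952) - C = (-36 - 36*(-952) - 18*1755) - 1*(-1834896) = (-36 + 34272 - 31590) + 1834896 = 2646 + 1834896 = 1837542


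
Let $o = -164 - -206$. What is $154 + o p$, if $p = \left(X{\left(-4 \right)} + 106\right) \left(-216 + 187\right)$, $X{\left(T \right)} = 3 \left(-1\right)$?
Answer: $-125300$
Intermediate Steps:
$X{\left(T \right)} = -3$
$p = -2987$ ($p = \left(-3 + 106\right) \left(-216 + 187\right) = 103 \left(-29\right) = -2987$)
$o = 42$ ($o = -164 + 206 = 42$)
$154 + o p = 154 + 42 \left(-2987\right) = 154 - 125454 = -125300$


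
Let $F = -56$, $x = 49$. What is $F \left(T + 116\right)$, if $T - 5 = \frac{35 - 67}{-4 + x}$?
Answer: $- \frac{303128}{45} \approx -6736.2$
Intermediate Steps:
$T = \frac{193}{45}$ ($T = 5 + \frac{35 - 67}{-4 + 49} = 5 - \frac{32}{45} = \frac{193}{45} \approx 4.2889$)
$F \left(T + 116\right) = - 56 \left(\frac{193}{45} + 116\right) = \left(-56\right) \frac{5413}{45} = - \frac{303128}{45}$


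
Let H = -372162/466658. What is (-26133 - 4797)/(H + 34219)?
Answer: -721686597/798409897 ≈ -0.90390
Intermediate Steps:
H = -186081/233329 (H = -372162*1/466658 = -186081/233329 ≈ -0.79750)
(-26133 - 4797)/(H + 34219) = (-26133 - 4797)/(-186081/233329 + 34219) = -30930/7984098970/233329 = -30930*233329/7984098970 = -721686597/798409897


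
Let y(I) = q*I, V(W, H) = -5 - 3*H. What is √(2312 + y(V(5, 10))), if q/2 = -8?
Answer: 2*√718 ≈ 53.591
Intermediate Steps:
q = -16 (q = 2*(-8) = -16)
y(I) = -16*I
√(2312 + y(V(5, 10))) = √(2312 - 16*(-5 - 3*10)) = √(2312 - 16*(-5 - 30)) = √(2312 - 16*(-35)) = √(2312 + 560) = √2872 = 2*√718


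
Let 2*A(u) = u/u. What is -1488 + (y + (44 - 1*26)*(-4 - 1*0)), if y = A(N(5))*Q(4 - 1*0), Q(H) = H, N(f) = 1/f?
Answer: -1558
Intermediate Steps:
A(u) = 1/2 (A(u) = (u/u)/2 = (1/2)*1 = 1/2)
y = 2 (y = (4 - 1*0)/2 = (4 + 0)/2 = (1/2)*4 = 2)
-1488 + (y + (44 - 1*26)*(-4 - 1*0)) = -1488 + (2 + (44 - 1*26)*(-4 - 1*0)) = -1488 + (2 + (44 - 26)*(-4 + 0)) = -1488 + (2 + 18*(-4)) = -1488 + (2 - 72) = -1488 - 70 = -1558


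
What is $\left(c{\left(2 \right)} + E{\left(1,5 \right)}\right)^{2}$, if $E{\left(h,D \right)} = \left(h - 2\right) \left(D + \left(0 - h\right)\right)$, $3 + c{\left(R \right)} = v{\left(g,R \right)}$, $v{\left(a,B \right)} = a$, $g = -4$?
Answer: $121$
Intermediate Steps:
$c{\left(R \right)} = -7$ ($c{\left(R \right)} = -3 - 4 = -7$)
$E{\left(h,D \right)} = \left(-2 + h\right) \left(D - h\right)$
$\left(c{\left(2 \right)} + E{\left(1,5 \right)}\right)^{2} = \left(-7 + \left(- 1^{2} - 10 + 2 \cdot 1 + 5 \cdot 1\right)\right)^{2} = \left(-7 + \left(\left(-1\right) 1 - 10 + 2 + 5\right)\right)^{2} = \left(-7 + \left(-1 - 10 + 2 + 5\right)\right)^{2} = \left(-7 - 4\right)^{2} = \left(-11\right)^{2} = 121$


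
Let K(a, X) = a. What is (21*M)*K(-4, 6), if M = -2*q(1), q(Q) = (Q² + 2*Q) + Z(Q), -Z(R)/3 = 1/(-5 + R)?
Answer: 630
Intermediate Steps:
Z(R) = -3/(-5 + R)
q(Q) = Q² - 3/(-5 + Q) + 2*Q (q(Q) = (Q² + 2*Q) - 3/(-5 + Q) = Q² - 3/(-5 + Q) + 2*Q)
M = -15/2 (M = -2*(-3 + 1*(-5 + 1)*(2 + 1))/(-5 + 1) = -2*(-3 + 1*(-4)*3)/(-4) = -(-1)*(-3 - 12)/2 = -(-1)*(-15)/2 = -2*15/4 = -15/2 ≈ -7.5000)
(21*M)*K(-4, 6) = (21*(-15/2))*(-4) = -315/2*(-4) = 630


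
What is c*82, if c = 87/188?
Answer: 3567/94 ≈ 37.947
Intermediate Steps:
c = 87/188 (c = 87*(1/188) = 87/188 ≈ 0.46277)
c*82 = (87/188)*82 = 3567/94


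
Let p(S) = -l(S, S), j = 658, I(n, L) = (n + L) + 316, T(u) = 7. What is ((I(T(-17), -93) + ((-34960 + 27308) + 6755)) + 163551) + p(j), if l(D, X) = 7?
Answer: 162877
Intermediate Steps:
I(n, L) = 316 + L + n (I(n, L) = (L + n) + 316 = 316 + L + n)
p(S) = -7 (p(S) = -1*7 = -7)
((I(T(-17), -93) + ((-34960 + 27308) + 6755)) + 163551) + p(j) = (((316 - 93 + 7) + ((-34960 + 27308) + 6755)) + 163551) - 7 = ((230 + (-7652 + 6755)) + 163551) - 7 = ((230 - 897) + 163551) - 7 = (-667 + 163551) - 7 = 162884 - 7 = 162877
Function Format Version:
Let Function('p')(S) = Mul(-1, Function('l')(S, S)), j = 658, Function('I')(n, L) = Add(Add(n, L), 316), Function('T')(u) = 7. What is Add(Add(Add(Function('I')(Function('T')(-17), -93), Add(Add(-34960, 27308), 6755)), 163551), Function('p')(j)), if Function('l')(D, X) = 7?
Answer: 162877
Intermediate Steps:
Function('I')(n, L) = Add(316, L, n) (Function('I')(n, L) = Add(Add(L, n), 316) = Add(316, L, n))
Function('p')(S) = -7 (Function('p')(S) = Mul(-1, 7) = -7)
Add(Add(Add(Function('I')(Function('T')(-17), -93), Add(Add(-34960, 27308), 6755)), 163551), Function('p')(j)) = Add(Add(Add(Add(316, -93, 7), Add(Add(-34960, 27308), 6755)), 163551), -7) = Add(Add(Add(230, Add(-7652, 6755)), 163551), -7) = Add(Add(Add(230, -897), 163551), -7) = Add(Add(-667, 163551), -7) = Add(162884, -7) = 162877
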